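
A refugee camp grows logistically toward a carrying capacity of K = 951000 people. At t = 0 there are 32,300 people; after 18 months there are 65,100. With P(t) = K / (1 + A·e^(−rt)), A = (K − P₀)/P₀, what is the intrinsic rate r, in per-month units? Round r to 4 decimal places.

A = (951000 − 32300)/32300 = 28.44272
65100 = 951000/(1 + 28.44272·e^(−r·18)) → e^(−18r) = (14.60829 − 1)/28.44272 = 0.478446
r = −ln(0.478446)/18 = 0.73721/18

r ≈ 0.0410 per month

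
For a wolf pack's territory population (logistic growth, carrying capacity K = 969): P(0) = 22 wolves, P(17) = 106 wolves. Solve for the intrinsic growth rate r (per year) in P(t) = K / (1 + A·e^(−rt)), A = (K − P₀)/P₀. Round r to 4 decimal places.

A = (969 − 22)/22 = 43.04545
106 = 969/(1 + 43.04545·e^(−r·17)) → e^(−17r) = (9.14151 − 1)/43.04545 = 0.189137
r = −ln(0.189137)/17 = 1.66528/17

r ≈ 0.0980 per year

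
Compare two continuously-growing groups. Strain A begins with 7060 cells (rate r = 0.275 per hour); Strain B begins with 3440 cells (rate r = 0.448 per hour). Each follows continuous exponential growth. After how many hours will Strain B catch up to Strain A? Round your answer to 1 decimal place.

t ≈ 4.2 hours

7060·e^(0.275t) = 3440·e^(0.448t)
7060/3440 = e^((0.448 − 0.275)t) → ln(2.05233) = 0.173·t
t = 0.71897 / 0.173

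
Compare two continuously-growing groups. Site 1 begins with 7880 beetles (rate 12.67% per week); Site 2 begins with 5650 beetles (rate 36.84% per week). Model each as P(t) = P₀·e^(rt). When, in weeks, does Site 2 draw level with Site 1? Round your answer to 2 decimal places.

7880·e^(0.1267t) = 5650·e^(0.3684t)
7880/5650 = e^((0.3684 − 0.1267)t) → ln(1.39469) = 0.2417·t
t = 0.33267 / 0.2417

t ≈ 1.38 weeks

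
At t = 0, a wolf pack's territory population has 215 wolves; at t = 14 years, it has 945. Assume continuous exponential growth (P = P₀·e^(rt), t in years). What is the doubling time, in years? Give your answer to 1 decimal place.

doubling time ≈ 6.6 years

r = ln(945/215) / 14 = ln(4.39535) / 14 ≈ 0.105753 per year
doubling time = ln 2 / |r| = 0.69315 / 0.105753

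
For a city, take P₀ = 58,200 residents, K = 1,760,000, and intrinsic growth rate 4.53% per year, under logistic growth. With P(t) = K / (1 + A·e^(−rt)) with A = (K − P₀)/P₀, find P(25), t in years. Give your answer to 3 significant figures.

A = (1760000 − 58200)/58200 = 29.24055
P(25) = 1760000 / (1 + 29.24055·e^(−0.0453·25)) = 1760000 / (1 + 29.24055·0.322227)
= 1760000 / 10.42209 ≈ 168872.15

≈ 169,000 residents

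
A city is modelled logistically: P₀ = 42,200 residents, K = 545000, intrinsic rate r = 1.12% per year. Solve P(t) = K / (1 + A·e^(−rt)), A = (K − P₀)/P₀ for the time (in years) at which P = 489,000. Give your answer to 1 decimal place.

t ≈ 414.7 years

A = (545000 − 42200)/42200 = 11.91469
489000 = 545000/(1 + 11.91469·e^(−0.0112t)) → 1 + 11.91469·e^(−0.0112t) = 1.11452
e^(−0.0112t) = 0.009612 → t = ln(104.04079)/0.0112 = 4.64478/0.0112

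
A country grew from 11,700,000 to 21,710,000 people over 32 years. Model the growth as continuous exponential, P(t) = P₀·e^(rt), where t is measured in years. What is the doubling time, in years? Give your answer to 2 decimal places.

doubling time ≈ 35.88 years

r = ln(21710000/11700000) / 32 = ln(1.85556) / 32 ≈ 0.019318 per year
doubling time = ln 2 / |r| = 0.69315 / 0.019318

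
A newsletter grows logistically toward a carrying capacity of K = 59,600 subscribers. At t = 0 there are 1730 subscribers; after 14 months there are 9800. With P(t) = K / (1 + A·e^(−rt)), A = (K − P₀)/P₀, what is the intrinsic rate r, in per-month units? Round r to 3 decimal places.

r ≈ 0.135 per month

A = (59600 − 1730)/1730 = 33.45087
9800 = 59600/(1 + 33.45087·e^(−r·14)) → e^(−14r) = (6.08163 − 1)/33.45087 = 0.151913
r = −ln(0.151913)/14 = 1.88445/14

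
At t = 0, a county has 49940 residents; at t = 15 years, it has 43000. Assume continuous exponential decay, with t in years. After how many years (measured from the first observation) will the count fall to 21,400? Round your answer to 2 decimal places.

t ≈ 84.96 years

r = ln(43000/49940) / 15 ≈ -0.009975 per year
t = ln(21400/49940) / r = -0.84743 / -0.009975 ≈ 84.957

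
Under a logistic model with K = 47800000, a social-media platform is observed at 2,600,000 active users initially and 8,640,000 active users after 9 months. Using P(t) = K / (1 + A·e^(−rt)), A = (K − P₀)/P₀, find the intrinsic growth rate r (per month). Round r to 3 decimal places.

r ≈ 0.149 per month

A = (47800000 − 2600000)/2600000 = 17.38462
8640000 = 47800000/(1 + 17.38462·e^(−r·9)) → e^(−9r) = (5.53241 − 1)/17.38462 = 0.260714
r = −ln(0.260714)/9 = 1.34433/9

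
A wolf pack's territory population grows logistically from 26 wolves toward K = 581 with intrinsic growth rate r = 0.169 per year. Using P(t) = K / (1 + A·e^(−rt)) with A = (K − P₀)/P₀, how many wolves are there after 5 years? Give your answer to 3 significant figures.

A = (581 − 26)/26 = 21.34615
P(5) = 581 / (1 + 21.34615·e^(−0.169·5)) = 581 / (1 + 21.34615·0.429557)
= 581 / 10.1694 ≈ 57.13

≈ 57.1 wolves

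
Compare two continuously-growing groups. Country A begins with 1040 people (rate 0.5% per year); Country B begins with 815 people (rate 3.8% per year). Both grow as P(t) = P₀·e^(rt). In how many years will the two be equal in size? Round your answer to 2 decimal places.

t ≈ 7.39 years

1040·e^(0.005t) = 815·e^(0.038t)
1040/815 = e^((0.038 − 0.005)t) → ln(1.27607) = 0.033·t
t = 0.24379 / 0.033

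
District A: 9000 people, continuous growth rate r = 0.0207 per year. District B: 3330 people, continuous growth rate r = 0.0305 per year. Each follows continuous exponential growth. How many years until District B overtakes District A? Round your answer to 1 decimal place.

9000·e^(0.0207t) = 3330·e^(0.0305t)
9000/3330 = e^((0.0305 − 0.0207)t) → ln(2.7027) = 0.0098·t
t = 0.99425 / 0.0098

t ≈ 101.5 years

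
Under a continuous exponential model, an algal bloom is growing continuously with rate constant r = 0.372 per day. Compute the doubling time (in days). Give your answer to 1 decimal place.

doubling time ≈ 1.9 days

doubling time = ln(2) / |r| = 0.69315 / 0.372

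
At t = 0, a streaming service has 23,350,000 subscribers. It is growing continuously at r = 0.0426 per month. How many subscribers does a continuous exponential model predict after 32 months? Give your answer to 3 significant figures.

P(32) = 23350000 · e^(0.0426·32) = 23350000 · e^(1.3632)
= 23350000 · 3.90868 ≈ 91267703.46

≈ 91,300,000 subscribers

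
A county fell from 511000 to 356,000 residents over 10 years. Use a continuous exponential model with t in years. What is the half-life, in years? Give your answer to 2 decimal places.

half-life ≈ 19.18 years

r = ln(356000/511000) / 10 = ln(0.69667) / 10 ≈ -0.036144 per year
half-life = ln 2 / |r| = 0.69315 / 0.036144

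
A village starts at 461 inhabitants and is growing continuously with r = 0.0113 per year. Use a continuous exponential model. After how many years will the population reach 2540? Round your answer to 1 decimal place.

2540 = 461 · e^(0.0113·t)
t = ln(2540/461) / 0.0113 = ln(5.50976) / 0.0113 = 1.70652 / 0.0113

t ≈ 151.0 years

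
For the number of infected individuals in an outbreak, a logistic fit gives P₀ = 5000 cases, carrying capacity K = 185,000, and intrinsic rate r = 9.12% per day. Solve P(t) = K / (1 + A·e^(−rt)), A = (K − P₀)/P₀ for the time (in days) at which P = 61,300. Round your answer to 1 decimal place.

A = (185000 − 5000)/5000 = 36
61300 = 185000/(1 + 36·e^(−0.0912t)) → 1 + 36·e^(−0.0912t) = 3.01794
e^(−0.0912t) = 0.056054 → t = ln(17.83994)/0.0912 = 2.88144/0.0912

t ≈ 31.6 days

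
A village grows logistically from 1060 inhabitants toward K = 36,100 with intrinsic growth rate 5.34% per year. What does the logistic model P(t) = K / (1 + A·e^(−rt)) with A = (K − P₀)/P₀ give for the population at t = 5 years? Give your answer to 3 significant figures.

A = (36100 − 1060)/1060 = 33.0566
P(5) = 36100 / (1 + 33.0566·e^(−0.0534·5)) = 36100 / (1 + 33.0566·0.765673)
= 36100 / 26.31055 ≈ 1372.07

≈ 1,370 inhabitants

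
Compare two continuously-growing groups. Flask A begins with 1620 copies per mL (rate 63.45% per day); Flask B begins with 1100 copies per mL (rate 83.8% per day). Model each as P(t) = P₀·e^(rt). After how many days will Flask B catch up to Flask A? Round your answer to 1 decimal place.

t ≈ 1.9 days

1620·e^(0.6345t) = 1100·e^(0.838t)
1620/1100 = e^((0.838 − 0.6345)t) → ln(1.47273) = 0.2035·t
t = 0.38712 / 0.2035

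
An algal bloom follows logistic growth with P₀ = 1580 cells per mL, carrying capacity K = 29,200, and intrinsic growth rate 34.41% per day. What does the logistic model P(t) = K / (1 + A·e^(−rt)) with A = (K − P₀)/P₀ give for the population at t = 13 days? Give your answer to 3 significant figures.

A = (29200 − 1580)/1580 = 17.48101
P(13) = 29200 / (1 + 17.48101·e^(−0.3441·13)) = 29200 / (1 + 17.48101·0.01141)
= 29200 / 1.19945 ≈ 24344.46

≈ 24,300 cells per mL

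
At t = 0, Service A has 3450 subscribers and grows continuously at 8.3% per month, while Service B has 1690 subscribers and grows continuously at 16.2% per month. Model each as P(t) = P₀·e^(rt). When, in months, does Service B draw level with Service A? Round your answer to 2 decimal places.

3450·e^(0.083t) = 1690·e^(0.162t)
3450/1690 = e^((0.162 − 0.083)t) → ln(2.04142) = 0.079·t
t = 0.71365 / 0.079

t ≈ 9.03 months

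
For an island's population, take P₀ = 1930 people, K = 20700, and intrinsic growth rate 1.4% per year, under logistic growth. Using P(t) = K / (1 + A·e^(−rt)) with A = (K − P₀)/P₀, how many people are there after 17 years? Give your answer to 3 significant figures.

≈ 2,390 people

A = (20700 − 1930)/1930 = 9.72539
P(17) = 20700 / (1 + 9.72539·e^(−0.014·17)) = 20700 / (1 + 9.72539·0.788203)
= 20700 / 8.66558 ≈ 2388.76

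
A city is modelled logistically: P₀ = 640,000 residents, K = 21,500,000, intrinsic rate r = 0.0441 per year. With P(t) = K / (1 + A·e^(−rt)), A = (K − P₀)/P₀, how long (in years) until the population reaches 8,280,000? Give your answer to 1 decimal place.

t ≈ 68.4 years

A = (21500000 − 640000)/640000 = 32.59375
8280000 = 21500000/(1 + 32.59375·e^(−0.0441t)) → 1 + 32.59375·e^(−0.0441t) = 2.59662
e^(−0.0441t) = 0.048985 → t = ln(20.41424)/0.0441 = 3.01623/0.0441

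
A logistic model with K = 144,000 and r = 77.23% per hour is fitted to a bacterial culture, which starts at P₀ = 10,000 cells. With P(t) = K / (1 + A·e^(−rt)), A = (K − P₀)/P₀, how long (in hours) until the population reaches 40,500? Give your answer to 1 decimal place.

A = (144000 − 10000)/10000 = 13.4
40500 = 144000/(1 + 13.4·e^(−0.7723t)) → 1 + 13.4·e^(−0.7723t) = 3.55556
e^(−0.7723t) = 0.190713 → t = ln(5.24348)/0.7723 = 1.65699/0.7723

t ≈ 2.1 hours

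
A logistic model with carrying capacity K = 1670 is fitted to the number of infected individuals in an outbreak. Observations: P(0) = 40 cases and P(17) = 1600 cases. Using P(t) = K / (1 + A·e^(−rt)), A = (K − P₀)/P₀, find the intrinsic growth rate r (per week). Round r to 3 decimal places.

A = (1670 − 40)/40 = 40.75
1600 = 1670/(1 + 40.75·e^(−r·17)) → e^(−17r) = (1.04375 − 1)/40.75 = 0.001074
r = −ln(0.001074)/17 = 6.83672/17

r ≈ 0.402 per week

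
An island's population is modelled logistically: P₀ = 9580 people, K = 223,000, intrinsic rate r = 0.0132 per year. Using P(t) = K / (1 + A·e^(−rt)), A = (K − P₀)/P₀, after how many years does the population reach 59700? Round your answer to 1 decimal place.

t ≈ 158.9 years

A = (223000 − 9580)/9580 = 22.27766
59700 = 223000/(1 + 22.27766·e^(−0.0132t)) → 1 + 22.27766·e^(−0.0132t) = 3.73534
e^(−0.0132t) = 0.122784 → t = ln(8.14437)/0.0132 = 2.09733/0.0132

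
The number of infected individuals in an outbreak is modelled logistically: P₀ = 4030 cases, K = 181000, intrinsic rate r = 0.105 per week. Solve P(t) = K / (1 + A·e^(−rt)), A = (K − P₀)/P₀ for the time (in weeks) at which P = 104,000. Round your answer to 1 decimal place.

t ≈ 38.9 weeks

A = (181000 − 4030)/4030 = 43.91315
104000 = 181000/(1 + 43.91315·e^(−0.105t)) → 1 + 43.91315·e^(−0.105t) = 1.74038
e^(−0.105t) = 0.01686 → t = ln(59.31127)/0.105 = 4.0828/0.105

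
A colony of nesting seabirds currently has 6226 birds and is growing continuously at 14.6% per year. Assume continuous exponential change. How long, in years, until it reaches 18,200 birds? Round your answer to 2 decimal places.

18200 = 6226 · e^(0.146·t)
t = ln(18200/6226) / 0.146 = ln(2.92323) / 0.146 = 1.07269 / 0.146

t ≈ 7.35 years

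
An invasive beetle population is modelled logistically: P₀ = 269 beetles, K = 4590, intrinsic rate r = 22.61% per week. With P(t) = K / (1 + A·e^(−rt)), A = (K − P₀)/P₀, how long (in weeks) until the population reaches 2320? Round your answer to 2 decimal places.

t ≈ 12.38 weeks

A = (4590 − 269)/269 = 16.0632
2320 = 4590/(1 + 16.0632·e^(−0.2261t)) → 1 + 16.0632·e^(−0.2261t) = 1.97845
e^(−0.2261t) = 0.060912 → t = ln(16.41701)/0.2261 = 2.79832/0.2261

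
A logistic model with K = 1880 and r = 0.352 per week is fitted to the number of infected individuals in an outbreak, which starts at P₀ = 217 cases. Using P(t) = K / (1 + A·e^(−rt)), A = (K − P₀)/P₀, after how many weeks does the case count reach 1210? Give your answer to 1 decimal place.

A = (1880 − 217)/217 = 7.66359
1210 = 1880/(1 + 7.66359·e^(−0.352t)) → 1 + 7.66359·e^(−0.352t) = 1.55372
e^(−0.352t) = 0.072253 → t = ln(13.84022)/0.352 = 2.62758/0.352

t ≈ 7.5 weeks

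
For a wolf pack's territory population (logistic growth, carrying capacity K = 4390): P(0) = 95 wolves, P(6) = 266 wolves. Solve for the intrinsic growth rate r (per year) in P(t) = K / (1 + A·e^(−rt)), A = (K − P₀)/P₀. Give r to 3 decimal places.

A = (4390 − 95)/95 = 45.21053
266 = 4390/(1 + 45.21053·e^(−r·6)) → e^(−6r) = (16.50376 − 1)/45.21053 = 0.342924
r = −ln(0.342924)/6 = 1.07025/6

r ≈ 0.178 per year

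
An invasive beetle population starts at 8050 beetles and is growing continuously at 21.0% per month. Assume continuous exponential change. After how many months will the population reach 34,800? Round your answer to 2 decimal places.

t ≈ 6.97 months

34800 = 8050 · e^(0.21·t)
t = ln(34800/8050) / 0.21 = ln(4.32298) / 0.21 = 1.46395 / 0.21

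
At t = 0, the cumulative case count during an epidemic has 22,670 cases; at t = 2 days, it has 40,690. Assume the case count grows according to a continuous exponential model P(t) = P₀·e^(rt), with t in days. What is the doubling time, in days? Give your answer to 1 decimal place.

doubling time ≈ 2.4 days

r = ln(40690/22670) / 2 = ln(1.79488) / 2 ≈ 0.29247 per day
doubling time = ln 2 / |r| = 0.69315 / 0.29247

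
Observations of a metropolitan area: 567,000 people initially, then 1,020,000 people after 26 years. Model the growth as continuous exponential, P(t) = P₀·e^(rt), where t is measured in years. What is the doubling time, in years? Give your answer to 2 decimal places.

r = ln(1020000/567000) / 26 = ln(1.79894) / 26 ≈ 0.022585 per year
doubling time = ln 2 / |r| = 0.69315 / 0.022585

doubling time ≈ 30.69 years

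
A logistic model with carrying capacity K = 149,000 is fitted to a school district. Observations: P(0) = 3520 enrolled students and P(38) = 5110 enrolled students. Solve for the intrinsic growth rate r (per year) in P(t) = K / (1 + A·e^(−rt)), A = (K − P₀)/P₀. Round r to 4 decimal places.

r ≈ 0.0101 per year

A = (149000 − 3520)/3520 = 41.32955
5110 = 149000/(1 + 41.32955·e^(−r·38)) → e^(−38r) = (29.15851 − 1)/41.32955 = 0.681317
r = −ln(0.681317)/38 = 0.38373/38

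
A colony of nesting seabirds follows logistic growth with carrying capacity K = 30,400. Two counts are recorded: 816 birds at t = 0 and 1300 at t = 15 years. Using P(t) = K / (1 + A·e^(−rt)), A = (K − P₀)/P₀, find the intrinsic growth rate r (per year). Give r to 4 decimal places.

r ≈ 0.0321 per year

A = (30400 − 816)/816 = 36.2549
1300 = 30400/(1 + 36.2549·e^(−r·15)) → e^(−15r) = (23.38462 − 1)/36.2549 = 0.617423
r = −ln(0.617423)/15 = 0.4822/15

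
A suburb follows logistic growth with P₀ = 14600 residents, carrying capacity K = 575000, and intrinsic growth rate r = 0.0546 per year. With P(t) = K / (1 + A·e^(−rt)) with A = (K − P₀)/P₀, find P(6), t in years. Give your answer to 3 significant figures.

≈ 20,100 residents

A = (575000 − 14600)/14600 = 38.38356
P(6) = 575000 / (1 + 38.38356·e^(−0.0546·6)) = 575000 / (1 + 38.38356·0.720651)
= 575000 / 28.66116 ≈ 20061.99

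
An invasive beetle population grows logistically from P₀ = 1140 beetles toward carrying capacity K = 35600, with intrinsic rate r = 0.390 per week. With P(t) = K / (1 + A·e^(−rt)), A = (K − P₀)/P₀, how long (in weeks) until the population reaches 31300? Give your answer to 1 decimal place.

t ≈ 13.8 weeks

A = (35600 − 1140)/1140 = 30.22807
31300 = 35600/(1 + 30.22807·e^(−0.39t)) → 1 + 30.22807·e^(−0.39t) = 1.13738
e^(−0.39t) = 0.004545 → t = ln(220.03223)/0.39 = 5.39377/0.39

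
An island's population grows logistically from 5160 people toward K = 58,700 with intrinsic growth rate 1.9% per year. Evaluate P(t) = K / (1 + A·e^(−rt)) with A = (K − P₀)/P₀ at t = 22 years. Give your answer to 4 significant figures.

≈ 7,496 people

A = (58700 − 5160)/5160 = 10.37597
P(22) = 58700 / (1 + 10.37597·e^(−0.019·22)) = 58700 / (1 + 10.37597·0.658362)
= 58700 / 7.83115 ≈ 7495.71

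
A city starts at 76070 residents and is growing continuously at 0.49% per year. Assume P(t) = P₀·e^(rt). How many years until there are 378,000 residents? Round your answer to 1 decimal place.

t ≈ 327.2 years

378000 = 76070 · e^(0.0049·t)
t = ln(378000/76070) / 0.0049 = ln(4.96911) / 0.0049 = 1.60324 / 0.0049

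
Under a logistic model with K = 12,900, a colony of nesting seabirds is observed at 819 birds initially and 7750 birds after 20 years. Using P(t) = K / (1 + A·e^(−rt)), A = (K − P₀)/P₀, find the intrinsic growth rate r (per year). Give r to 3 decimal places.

A = (12900 − 819)/819 = 14.75092
7750 = 12900/(1 + 14.75092·e^(−r·20)) → e^(−20r) = (1.66452 − 1)/14.75092 = 0.045049
r = −ln(0.045049)/20 = 3.1/20

r ≈ 0.155 per year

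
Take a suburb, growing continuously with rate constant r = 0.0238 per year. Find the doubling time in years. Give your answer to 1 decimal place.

doubling time ≈ 29.1 years

doubling time = ln(2) / |r| = 0.69315 / 0.0238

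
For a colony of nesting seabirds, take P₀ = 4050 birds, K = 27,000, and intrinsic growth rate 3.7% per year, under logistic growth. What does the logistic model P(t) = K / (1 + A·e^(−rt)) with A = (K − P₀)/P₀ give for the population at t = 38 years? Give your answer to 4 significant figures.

≈ 11,300 birds

A = (27000 − 4050)/4050 = 5.66667
P(38) = 27000 / (1 + 5.66667·e^(−0.037·38)) = 27000 / (1 + 5.66667·0.245122)
= 27000 / 2.38902 ≈ 11301.69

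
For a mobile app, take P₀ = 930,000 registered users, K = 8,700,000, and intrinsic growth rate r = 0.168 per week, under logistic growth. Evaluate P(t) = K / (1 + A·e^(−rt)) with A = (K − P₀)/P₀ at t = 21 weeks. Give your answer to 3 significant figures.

≈ 6,990,000 registered users

A = (8700000 − 930000)/930000 = 8.35484
P(21) = 8700000 / (1 + 8.35484·e^(−0.168·21)) = 8700000 / (1 + 8.35484·0.029364)
= 8700000 / 1.24533 ≈ 6986111.23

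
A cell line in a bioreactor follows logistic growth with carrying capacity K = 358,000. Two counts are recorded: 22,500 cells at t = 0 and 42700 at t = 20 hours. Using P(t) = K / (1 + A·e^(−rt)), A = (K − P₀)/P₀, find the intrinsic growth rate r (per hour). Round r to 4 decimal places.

r ≈ 0.0351 per hour

A = (358000 − 22500)/22500 = 14.91111
42700 = 358000/(1 + 14.91111·e^(−r·20)) → e^(−20r) = (8.38407 − 1)/14.91111 = 0.495206
r = −ln(0.495206)/20 = 0.70278/20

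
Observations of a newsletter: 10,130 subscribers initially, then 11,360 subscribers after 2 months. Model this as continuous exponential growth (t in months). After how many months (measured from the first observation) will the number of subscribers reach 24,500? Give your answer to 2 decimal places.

t ≈ 15.41 months

r = ln(11360/10130) / 2 ≈ 0.057299 per month
t = ln(24500/10130) / r = 0.88317 / 0.057299 ≈ 15.414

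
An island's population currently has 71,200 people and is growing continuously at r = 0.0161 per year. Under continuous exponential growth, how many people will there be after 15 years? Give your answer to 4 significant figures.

≈ 90,650 people

P(15) = 71200 · e^(0.0161·15) = 71200 · e^(0.2415)
= 71200 · 1.27316 ≈ 90648.81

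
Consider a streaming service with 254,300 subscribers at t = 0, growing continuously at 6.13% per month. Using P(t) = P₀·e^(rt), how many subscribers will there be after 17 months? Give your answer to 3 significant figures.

P(17) = 254300 · e^(0.0613·17) = 254300 · e^(1.0421)
= 254300 · 2.83516 ≈ 720982.36

≈ 721,000 subscribers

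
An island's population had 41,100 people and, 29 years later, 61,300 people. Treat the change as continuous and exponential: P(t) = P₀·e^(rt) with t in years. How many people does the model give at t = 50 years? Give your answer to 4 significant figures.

≈ 81,880 people

r = ln(61300/41100) / 29 ≈ 0.013785 per year
P(50) = 41100 · e^(0.013785·50) = 41100 · 1.99224 ≈ 81881.22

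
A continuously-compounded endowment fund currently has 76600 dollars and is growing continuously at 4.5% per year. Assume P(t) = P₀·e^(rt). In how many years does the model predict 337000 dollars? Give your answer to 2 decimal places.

337000 = 76600 · e^(0.045·t)
t = ln(337000/76600) / 0.045 = ln(4.39948) / 0.045 = 1.48149 / 0.045

t ≈ 32.92 years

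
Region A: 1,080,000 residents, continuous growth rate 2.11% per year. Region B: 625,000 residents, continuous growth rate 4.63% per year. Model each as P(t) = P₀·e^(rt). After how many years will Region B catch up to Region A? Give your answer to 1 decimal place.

t ≈ 21.7 years

1080000·e^(0.0211t) = 625000·e^(0.0463t)
1080000/625000 = e^((0.0463 − 0.0211)t) → ln(1.728) = 0.0252·t
t = 0.54696 / 0.0252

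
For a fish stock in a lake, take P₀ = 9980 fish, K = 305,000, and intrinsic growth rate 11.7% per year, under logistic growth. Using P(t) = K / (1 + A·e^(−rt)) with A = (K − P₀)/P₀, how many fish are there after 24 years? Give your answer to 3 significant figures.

A = (305000 − 9980)/9980 = 29.56112
P(24) = 305000 / (1 + 29.56112·e^(−0.117·24)) = 305000 / (1 + 29.56112·0.060326)
= 305000 / 2.78329 ≈ 109582.54

≈ 110,000 fish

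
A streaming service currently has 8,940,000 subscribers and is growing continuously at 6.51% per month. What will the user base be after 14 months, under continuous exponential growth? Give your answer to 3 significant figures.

≈ 22,200,000 subscribers

P(14) = 8940000 · e^(0.0651·14) = 8940000 · e^(0.9114)
= 8940000 · 2.4878 ≈ 22240959.01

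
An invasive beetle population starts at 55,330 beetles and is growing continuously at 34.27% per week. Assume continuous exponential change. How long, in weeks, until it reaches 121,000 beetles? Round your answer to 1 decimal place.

t ≈ 2.3 weeks

121000 = 55330 · e^(0.3427·t)
t = ln(121000/55330) / 0.3427 = ln(2.18688) / 0.3427 = 0.78248 / 0.3427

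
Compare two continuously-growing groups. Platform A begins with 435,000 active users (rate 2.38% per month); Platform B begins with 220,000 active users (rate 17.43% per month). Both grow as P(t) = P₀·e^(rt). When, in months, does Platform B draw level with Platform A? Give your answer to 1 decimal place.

t ≈ 4.5 months

435000·e^(0.0238t) = 220000·e^(0.1743t)
435000/220000 = e^((0.1743 − 0.0238)t) → ln(1.97727) = 0.1505·t
t = 0.68172 / 0.1505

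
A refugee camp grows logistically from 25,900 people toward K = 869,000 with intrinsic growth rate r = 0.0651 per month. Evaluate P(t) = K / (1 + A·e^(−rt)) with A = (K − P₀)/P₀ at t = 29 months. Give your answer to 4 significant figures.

A = (869000 − 25900)/25900 = 32.55212
P(29) = 869000 / (1 + 32.55212·e^(−0.0651·29)) = 869000 / (1 + 32.55212·0.151389)
= 869000 / 5.92805 ≈ 146591.3

≈ 146,600 people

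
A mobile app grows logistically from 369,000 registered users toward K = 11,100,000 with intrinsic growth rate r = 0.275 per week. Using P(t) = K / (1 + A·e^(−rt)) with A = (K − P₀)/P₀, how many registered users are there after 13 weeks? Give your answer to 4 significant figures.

≈ 6,117,000 registered users

A = (11100000 − 369000)/369000 = 29.0813
P(13) = 11100000 / (1 + 29.0813·e^(−0.275·13)) = 11100000 / (1 + 29.0813·0.028015)
= 11100000 / 1.81473 ≈ 6116629.16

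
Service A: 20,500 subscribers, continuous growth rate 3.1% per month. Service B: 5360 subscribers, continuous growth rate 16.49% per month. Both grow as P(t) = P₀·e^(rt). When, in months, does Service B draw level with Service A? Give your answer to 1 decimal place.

t ≈ 10.0 months

20500·e^(0.031t) = 5360·e^(0.1649t)
20500/5360 = e^((0.1649 − 0.031)t) → ln(3.82463) = 0.1339·t
t = 1.34146 / 0.1339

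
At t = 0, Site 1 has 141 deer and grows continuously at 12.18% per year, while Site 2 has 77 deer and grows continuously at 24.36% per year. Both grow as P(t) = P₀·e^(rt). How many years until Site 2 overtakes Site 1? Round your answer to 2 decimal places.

141·e^(0.1218t) = 77·e^(0.2436t)
141/77 = e^((0.2436 − 0.1218)t) → ln(1.83117) = 0.1218·t
t = 0.60495 / 0.1218

t ≈ 4.97 years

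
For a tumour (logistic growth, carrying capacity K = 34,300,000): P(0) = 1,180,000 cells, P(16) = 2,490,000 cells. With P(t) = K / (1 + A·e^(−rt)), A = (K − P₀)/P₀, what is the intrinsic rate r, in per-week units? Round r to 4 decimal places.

r ≈ 0.0492 per week

A = (34300000 − 1180000)/1180000 = 28.0678
2490000 = 34300000/(1 + 28.0678·e^(−r·16)) → e^(−16r) = (13.7751 − 1)/28.0678 = 0.455152
r = −ln(0.455152)/16 = 0.78712/16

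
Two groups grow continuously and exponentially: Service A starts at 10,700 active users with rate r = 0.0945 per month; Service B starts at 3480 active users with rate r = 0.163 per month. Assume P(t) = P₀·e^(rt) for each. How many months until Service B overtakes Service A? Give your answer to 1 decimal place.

t ≈ 16.4 months

10700·e^(0.0945t) = 3480·e^(0.163t)
10700/3480 = e^((0.163 − 0.0945)t) → ln(3.07471) = 0.0685·t
t = 1.12321 / 0.0685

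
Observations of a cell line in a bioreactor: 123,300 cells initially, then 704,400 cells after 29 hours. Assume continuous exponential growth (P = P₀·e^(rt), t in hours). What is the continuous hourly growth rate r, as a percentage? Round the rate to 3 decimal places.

704400 = 123300 · e^(r·29)
e^(29r) = 704400/123300 = 5.7129
r = ln(5.7129) / 29 = 1.74273 / 29

r ≈ 6.009% per hour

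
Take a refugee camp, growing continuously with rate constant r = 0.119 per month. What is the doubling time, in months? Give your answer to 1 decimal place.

doubling time = ln(2) / |r| = 0.69315 / 0.119

doubling time ≈ 5.8 months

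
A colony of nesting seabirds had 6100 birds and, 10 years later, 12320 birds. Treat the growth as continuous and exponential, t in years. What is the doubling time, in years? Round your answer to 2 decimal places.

r = ln(12320/6100) / 10 = ln(2.01967) / 10 ≈ 0.070294 per year
doubling time = ln 2 / |r| = 0.69315 / 0.070294

doubling time ≈ 9.86 years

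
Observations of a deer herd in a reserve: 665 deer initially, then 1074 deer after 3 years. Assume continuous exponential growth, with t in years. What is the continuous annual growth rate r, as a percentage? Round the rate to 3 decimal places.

1074 = 665 · e^(r·3)
e^(3r) = 1074/665 = 1.61504
r = ln(1.61504) / 3 = 0.47936 / 3

r ≈ 15.979% per year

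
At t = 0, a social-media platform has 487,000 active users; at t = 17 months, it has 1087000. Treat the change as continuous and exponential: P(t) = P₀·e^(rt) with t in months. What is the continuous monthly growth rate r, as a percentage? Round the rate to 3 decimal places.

1087000 = 487000 · e^(r·17)
e^(17r) = 1087000/487000 = 2.23203
r = ln(2.23203) / 17 = 0.80291 / 17

r ≈ 4.723% per month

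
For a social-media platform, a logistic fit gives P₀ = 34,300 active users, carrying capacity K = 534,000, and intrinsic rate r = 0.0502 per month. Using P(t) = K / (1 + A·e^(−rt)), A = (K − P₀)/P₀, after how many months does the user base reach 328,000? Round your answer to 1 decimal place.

A = (534000 − 34300)/34300 = 14.56851
328000 = 534000/(1 + 14.56851·e^(−0.0502t)) → 1 + 14.56851·e^(−0.0502t) = 1.62805
e^(−0.0502t) = 0.04311 → t = ln(23.19647)/0.0502 = 3.144/0.0502

t ≈ 62.6 months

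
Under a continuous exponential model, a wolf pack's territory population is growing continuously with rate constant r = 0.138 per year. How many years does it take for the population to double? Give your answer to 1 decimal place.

doubling time ≈ 5.0 years

doubling time = ln(2) / |r| = 0.69315 / 0.138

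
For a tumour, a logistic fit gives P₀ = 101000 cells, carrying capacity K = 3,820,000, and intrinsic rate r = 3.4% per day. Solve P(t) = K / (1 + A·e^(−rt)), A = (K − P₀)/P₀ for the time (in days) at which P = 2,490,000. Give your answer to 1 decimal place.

A = (3820000 − 101000)/101000 = 36.82178
2490000 = 3820000/(1 + 36.82178·e^(−0.034t)) → 1 + 36.82178·e^(−0.034t) = 1.53414
e^(−0.034t) = 0.014506 → t = ln(68.93702)/0.034 = 4.23319/0.034

t ≈ 124.5 days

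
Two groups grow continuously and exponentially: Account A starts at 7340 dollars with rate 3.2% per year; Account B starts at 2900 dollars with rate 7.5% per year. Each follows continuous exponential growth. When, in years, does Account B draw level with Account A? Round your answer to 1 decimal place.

7340·e^(0.032t) = 2900·e^(0.075t)
7340/2900 = e^((0.075 − 0.032)t) → ln(2.53103) = 0.043·t
t = 0.92863 / 0.043

t ≈ 21.6 years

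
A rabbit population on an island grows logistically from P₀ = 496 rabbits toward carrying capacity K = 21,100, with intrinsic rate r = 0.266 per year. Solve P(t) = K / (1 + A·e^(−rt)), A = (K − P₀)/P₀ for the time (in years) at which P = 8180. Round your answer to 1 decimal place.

A = (21100 − 496)/496 = 41.54032
8180 = 21100/(1 + 41.54032·e^(−0.266t)) → 1 + 41.54032·e^(−0.266t) = 2.57946
e^(−0.266t) = 0.038022 → t = ln(26.3003)/0.266 = 3.26958/0.266

t ≈ 12.3 years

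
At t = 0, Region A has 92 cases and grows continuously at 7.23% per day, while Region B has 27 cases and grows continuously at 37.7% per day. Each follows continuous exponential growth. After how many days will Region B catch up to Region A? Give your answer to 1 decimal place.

92·e^(0.0723t) = 27·e^(0.377t)
92/27 = e^((0.377 − 0.0723)t) → ln(3.40741) = 0.3047·t
t = 1.22595 / 0.3047

t ≈ 4.0 days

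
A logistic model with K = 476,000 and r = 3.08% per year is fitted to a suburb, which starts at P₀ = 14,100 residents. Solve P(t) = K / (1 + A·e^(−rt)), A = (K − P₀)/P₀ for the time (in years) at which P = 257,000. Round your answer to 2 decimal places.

A = (476000 − 14100)/14100 = 32.75887
257000 = 476000/(1 + 32.75887·e^(−0.0308t)) → 1 + 32.75887·e^(−0.0308t) = 1.85214
e^(−0.0308t) = 0.026013 → t = ln(38.44305)/0.0308 = 3.64918/0.0308

t ≈ 118.48 years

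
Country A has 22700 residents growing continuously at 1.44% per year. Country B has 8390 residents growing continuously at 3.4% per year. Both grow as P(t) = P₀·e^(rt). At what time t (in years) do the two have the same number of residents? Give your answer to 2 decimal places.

t ≈ 50.78 years

22700·e^(0.0144t) = 8390·e^(0.034t)
22700/8390 = e^((0.034 − 0.0144)t) → ln(2.7056) = 0.0196·t
t = 0.99532 / 0.0196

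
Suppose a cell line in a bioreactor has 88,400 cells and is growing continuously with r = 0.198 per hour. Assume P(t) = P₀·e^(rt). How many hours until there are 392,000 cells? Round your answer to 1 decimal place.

t ≈ 7.5 hours

392000 = 88400 · e^(0.198·t)
t = ln(392000/88400) / 0.198 = ln(4.43439) / 0.198 = 1.48939 / 0.198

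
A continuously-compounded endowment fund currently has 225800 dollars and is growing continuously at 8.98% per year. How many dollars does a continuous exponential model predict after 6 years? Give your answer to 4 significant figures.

≈ 387,000 dollars

P(6) = 225800 · e^(0.0898·6) = 225800 · e^(0.5388)
= 225800 · 1.71395 ≈ 387009.66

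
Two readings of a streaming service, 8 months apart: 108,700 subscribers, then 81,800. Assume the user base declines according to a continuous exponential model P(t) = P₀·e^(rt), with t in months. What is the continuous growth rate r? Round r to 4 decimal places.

r ≈ -0.0355 per month

81800 = 108700 · e^(r·8)
e^(8r) = 81800/108700 = 0.75253
r = ln(0.75253) / 8 = -0.28431 / 8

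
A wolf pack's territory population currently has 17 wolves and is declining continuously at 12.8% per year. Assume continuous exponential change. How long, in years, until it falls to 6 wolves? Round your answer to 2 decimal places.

6 = 17 · e^(-0.128·t)
t = ln(6/17) / -0.128 = ln(0.35294) / -0.128 = -1.04145 / -0.128

t ≈ 8.14 years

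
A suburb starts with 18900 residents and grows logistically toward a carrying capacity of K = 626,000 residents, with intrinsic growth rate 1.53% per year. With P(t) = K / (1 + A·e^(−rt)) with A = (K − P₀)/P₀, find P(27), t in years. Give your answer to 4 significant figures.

≈ 28,130 residents

A = (626000 − 18900)/18900 = 32.12169
P(27) = 626000 / (1 + 32.12169·e^(−0.0153·27)) = 626000 / (1 + 32.12169·0.661596)
= 626000 / 22.25159 ≈ 28132.82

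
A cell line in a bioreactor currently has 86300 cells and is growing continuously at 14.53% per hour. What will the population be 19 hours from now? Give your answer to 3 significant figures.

P(19) = 86300 · e^(0.1453·19) = 86300 · e^(2.7607)
= 86300 · 15.81091 ≈ 1364481.25

≈ 1,360,000 cells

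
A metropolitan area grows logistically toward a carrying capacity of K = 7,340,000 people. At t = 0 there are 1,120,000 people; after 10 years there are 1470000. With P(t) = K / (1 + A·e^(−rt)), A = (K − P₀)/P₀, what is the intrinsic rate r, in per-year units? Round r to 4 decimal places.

r ≈ 0.0330 per year

A = (7340000 − 1120000)/1120000 = 5.55357
1470000 = 7340000/(1 + 5.55357·e^(−r·10)) → e^(−10r) = (4.9932 − 1)/5.55357 = 0.719032
r = −ln(0.719032)/10 = 0.32985/10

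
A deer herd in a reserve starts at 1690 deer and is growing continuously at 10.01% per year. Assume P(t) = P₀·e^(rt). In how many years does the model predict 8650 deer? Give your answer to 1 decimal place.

t ≈ 16.3 years

8650 = 1690 · e^(0.1001·t)
t = ln(8650/1690) / 0.1001 = ln(5.11834) / 0.1001 = 1.63283 / 0.1001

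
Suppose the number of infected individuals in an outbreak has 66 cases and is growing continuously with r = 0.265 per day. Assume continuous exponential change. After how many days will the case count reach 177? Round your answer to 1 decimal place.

t ≈ 3.7 days

177 = 66 · e^(0.265·t)
t = ln(177/66) / 0.265 = ln(2.68182) / 0.265 = 0.98649 / 0.265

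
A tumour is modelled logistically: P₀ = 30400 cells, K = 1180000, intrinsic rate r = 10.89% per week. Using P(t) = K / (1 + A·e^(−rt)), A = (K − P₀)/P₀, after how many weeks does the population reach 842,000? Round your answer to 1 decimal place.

A = (1180000 − 30400)/30400 = 37.81579
842000 = 1180000/(1 + 37.81579·e^(−0.1089t)) → 1 + 37.81579·e^(−0.1089t) = 1.40143
e^(−0.1089t) = 0.010615 → t = ln(94.20383)/0.1089 = 4.54546/0.1089

t ≈ 41.7 weeks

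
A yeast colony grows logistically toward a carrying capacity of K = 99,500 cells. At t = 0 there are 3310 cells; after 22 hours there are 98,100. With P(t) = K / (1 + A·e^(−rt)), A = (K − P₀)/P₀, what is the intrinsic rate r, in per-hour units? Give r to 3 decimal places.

A = (99500 − 3310)/3310 = 29.06042
98100 = 99500/(1 + 29.06042·e^(−r·22)) → e^(−22r) = (1.01427 − 1)/29.06042 = 0.000491
r = −ln(0.000491)/22 = 7.61889/22

r ≈ 0.346 per hour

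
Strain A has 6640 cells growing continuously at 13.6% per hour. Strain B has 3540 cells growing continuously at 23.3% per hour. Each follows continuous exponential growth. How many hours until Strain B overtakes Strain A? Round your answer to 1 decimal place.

6640·e^(0.136t) = 3540·e^(0.233t)
6640/3540 = e^((0.233 − 0.136)t) → ln(1.87571) = 0.097·t
t = 0.62899 / 0.097

t ≈ 6.5 hours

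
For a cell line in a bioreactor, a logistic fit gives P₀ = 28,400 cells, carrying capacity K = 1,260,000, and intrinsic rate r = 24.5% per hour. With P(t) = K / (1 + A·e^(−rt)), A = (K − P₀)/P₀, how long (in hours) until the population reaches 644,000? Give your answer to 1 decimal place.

A = (1260000 − 28400)/28400 = 43.3662
644000 = 1260000/(1 + 43.3662·e^(−0.245t)) → 1 + 43.3662·e^(−0.245t) = 1.95652
e^(−0.245t) = 0.022057 → t = ln(45.33739)/0.245 = 3.81413/0.245

t ≈ 15.6 hours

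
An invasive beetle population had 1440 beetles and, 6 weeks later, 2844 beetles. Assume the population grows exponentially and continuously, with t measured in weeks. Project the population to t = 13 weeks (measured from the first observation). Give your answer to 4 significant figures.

r = ln(2844/1440) / 6 ≈ 0.113428 per week
P(13) = 1440 · e^(0.113428·13) = 1440 · 4.36913 ≈ 6291.55

≈ 6,292 beetles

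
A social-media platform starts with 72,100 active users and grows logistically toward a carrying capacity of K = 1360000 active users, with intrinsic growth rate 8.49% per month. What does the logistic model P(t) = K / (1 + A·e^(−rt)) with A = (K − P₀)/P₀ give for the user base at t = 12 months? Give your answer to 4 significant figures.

≈ 182,600 active users

A = (1360000 − 72100)/72100 = 17.86269
P(12) = 1360000 / (1 + 17.86269·e^(−0.0849·12)) = 1360000 / (1 + 17.86269·0.361028)
= 1360000 / 7.44893 ≈ 182576.56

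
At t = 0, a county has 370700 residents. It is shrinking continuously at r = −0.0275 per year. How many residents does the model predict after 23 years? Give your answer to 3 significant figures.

P(23) = 370700 · e^(-0.0275·23) = 370700 · e^(-0.6325)
= 370700 · 0.53126 ≈ 196938.82

≈ 197,000 residents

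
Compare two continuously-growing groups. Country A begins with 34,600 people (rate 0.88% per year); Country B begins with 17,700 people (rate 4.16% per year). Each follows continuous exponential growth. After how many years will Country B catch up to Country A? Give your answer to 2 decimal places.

t ≈ 20.44 years

34600·e^(0.0088t) = 17700·e^(0.0416t)
34600/17700 = e^((0.0416 − 0.0088)t) → ln(1.9548) = 0.0328·t
t = 0.67029 / 0.0328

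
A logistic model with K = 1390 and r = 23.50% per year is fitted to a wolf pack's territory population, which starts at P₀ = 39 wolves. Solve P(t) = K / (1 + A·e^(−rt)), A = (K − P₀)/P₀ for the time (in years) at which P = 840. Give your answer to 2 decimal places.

t ≈ 16.89 years

A = (1390 − 39)/39 = 34.64103
840 = 1390/(1 + 34.64103·e^(−0.235t)) → 1 + 34.64103·e^(−0.235t) = 1.65476
e^(−0.235t) = 0.018901 → t = ln(52.90629)/0.235 = 3.96852/0.235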